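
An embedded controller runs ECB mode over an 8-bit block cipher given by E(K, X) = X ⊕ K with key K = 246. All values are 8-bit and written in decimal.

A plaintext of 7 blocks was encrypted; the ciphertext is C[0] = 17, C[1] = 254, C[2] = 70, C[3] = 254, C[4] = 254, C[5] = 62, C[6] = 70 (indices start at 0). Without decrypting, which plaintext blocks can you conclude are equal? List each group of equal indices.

P[1] = P[3] = P[4]; P[2] = P[6]

ECB encrypts each block independently with the same key, so equal ciphertext blocks imply equal plaintext blocks.
C[1] = C[3] = C[4] = 254, so P[1] = P[3] = P[4].
C[2] = C[6] = 70, so P[2] = P[6].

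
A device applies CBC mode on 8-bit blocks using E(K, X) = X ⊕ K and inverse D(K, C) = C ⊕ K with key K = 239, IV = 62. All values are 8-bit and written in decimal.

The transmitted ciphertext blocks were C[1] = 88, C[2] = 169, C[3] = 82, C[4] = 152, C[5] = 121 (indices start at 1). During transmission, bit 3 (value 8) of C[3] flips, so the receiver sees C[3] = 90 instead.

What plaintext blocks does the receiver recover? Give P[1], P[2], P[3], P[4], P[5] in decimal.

CBC decryption: P_i = D(K, C_i) ⊕ C_{i−1}, with C_{0} = IV.
Only C[3] changed, to 90. In CBC, a change in C_i garbles P_i and flips the same bit in P_{i+1}. Decrypting the received ciphertext:
P[1]: D(K, 88) = 183; 183 ⊕ 62 = 137.
P[2]: D(K, 169) = 70; 70 ⊕ 88 = 30.
P[3]: D(K, 90) = 181; 181 ⊕ 169 = 28.
P[4]: D(K, 152) = 119; 119 ⊕ 90 = 45.
P[5]: D(K, 121) = 150; 150 ⊕ 152 = 14.
Blocks that differ from the original plaintext: P[3], P[4].

P[1] = 137, P[2] = 30, P[3] = 28, P[4] = 45, P[5] = 14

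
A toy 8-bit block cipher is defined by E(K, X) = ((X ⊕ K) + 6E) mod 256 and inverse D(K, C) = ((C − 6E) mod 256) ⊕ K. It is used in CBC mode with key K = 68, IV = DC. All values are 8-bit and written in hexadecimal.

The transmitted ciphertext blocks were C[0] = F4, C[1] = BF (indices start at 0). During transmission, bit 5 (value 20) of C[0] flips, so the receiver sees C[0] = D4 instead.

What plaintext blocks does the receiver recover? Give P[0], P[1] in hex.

P[0] = D2, P[1] = ED

CBC decryption: P_i = D(K, C_i) ⊕ C_{i−1}, with C_{−1} = IV.
Only C[0] changed, to D4. In CBC, a change in C_i garbles P_i and flips the same bit in P_{i+1}. Decrypting the received ciphertext:
P[0]: D(K, D4) = 0E; 0E ⊕ DC = D2.
P[1]: D(K, BF) = 39; 39 ⊕ D4 = ED.
Blocks that differ from the original plaintext: P[0], P[1].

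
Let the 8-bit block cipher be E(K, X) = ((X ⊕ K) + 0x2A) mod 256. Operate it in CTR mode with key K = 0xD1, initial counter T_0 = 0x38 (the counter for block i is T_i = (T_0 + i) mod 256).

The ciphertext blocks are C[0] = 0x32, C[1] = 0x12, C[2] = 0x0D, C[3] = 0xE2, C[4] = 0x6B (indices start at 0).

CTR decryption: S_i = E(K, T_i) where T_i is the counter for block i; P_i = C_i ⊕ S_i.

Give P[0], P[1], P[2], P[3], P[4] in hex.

P[0] = 0x21, P[1] = 0x00, P[2] = 0x18, P[3] = 0xF6, P[4] = 0x7C

P[0]: T = 0x38, S = E(K, T) = 0x13; 0x32 ⊕ 0x13 = 0x21.
P[1]: T = 0x39, S = E(K, T) = 0x12; 0x12 ⊕ 0x12 = 0x00.
P[2]: T = 0x3A, S = E(K, T) = 0x15; 0x0D ⊕ 0x15 = 0x18.
P[3]: T = 0x3B, S = E(K, T) = 0x14; 0xE2 ⊕ 0x14 = 0xF6.
P[4]: T = 0x3C, S = E(K, T) = 0x17; 0x6B ⊕ 0x17 = 0x7C.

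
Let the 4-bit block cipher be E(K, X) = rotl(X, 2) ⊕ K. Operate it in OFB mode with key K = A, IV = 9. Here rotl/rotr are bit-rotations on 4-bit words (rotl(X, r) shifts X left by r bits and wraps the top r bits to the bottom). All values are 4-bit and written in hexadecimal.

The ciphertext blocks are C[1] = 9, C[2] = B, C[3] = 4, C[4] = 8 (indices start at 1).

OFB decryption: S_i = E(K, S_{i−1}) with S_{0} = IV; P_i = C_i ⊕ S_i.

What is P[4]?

P[4] = 1

P[1]: S = E(K, 9) = C; 9 ⊕ C = 5.
P[2]: S = E(K, C) = 9; B ⊕ 9 = 2.
P[3]: S = E(K, 9) = C; 4 ⊕ C = 8.
P[4]: S = E(K, C) = 9; 8 ⊕ 9 = 1.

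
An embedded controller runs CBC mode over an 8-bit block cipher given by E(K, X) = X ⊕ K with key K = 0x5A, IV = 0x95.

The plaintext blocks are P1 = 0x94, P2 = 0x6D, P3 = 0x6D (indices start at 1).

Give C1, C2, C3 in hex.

CBC encryption: C_i = E(K, P_i ⊕ C_{i−1}), with C_{0} = IV.
C1: P1 ⊕ 0x95 = 0x01; E(K, 0x01) = 0x5B.
C2: P2 ⊕ 0x5B = 0x36; E(K, 0x36) = 0x6C.
C3: P3 ⊕ 0x6C = 0x01; E(K, 0x01) = 0x5B.

C1 = 0x5B, C2 = 0x6C, C3 = 0x5B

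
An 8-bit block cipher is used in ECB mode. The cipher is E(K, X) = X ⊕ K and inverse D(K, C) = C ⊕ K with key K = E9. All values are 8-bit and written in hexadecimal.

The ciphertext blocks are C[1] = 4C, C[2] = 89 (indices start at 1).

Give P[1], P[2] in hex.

ECB decryption: P_i = D(K, C_i).
P[1]: D(K, 4C) = A5.
P[2]: D(K, 89) = 60.

P[1] = A5, P[2] = 60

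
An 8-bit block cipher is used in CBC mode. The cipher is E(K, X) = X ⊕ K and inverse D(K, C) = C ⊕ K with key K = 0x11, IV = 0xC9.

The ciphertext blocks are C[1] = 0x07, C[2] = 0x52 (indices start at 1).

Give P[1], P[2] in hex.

CBC decryption: P_i = D(K, C_i) ⊕ C_{i−1}, with C_{0} = IV.
P[1]: D(K, 0x07) = 0x16; 0x16 ⊕ 0xC9 = 0xDF.
P[2]: D(K, 0x52) = 0x43; 0x43 ⊕ 0x07 = 0x44.

P[1] = 0xDF, P[2] = 0x44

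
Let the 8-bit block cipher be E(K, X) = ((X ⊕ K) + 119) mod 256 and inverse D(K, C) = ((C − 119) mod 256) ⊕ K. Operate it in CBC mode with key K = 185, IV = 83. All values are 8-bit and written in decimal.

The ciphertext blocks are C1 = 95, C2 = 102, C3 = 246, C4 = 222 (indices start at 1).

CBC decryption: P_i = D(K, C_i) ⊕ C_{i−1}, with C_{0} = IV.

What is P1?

P1: D(K, 95) = 81; 81 ⊕ 83 = 2.

P1 = 2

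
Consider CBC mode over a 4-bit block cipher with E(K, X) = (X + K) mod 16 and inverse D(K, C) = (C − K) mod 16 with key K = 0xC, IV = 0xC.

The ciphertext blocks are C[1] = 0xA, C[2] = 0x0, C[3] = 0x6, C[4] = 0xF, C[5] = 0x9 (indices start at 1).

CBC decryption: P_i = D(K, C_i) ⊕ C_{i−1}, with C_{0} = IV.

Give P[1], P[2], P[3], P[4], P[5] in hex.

P[1] = 0x2, P[2] = 0xE, P[3] = 0xA, P[4] = 0x5, P[5] = 0x2

P[1]: D(K, 0xA) = 0xE; 0xE ⊕ 0xC = 0x2.
P[2]: D(K, 0x0) = 0x4; 0x4 ⊕ 0xA = 0xE.
P[3]: D(K, 0x6) = 0xA; 0xA ⊕ 0x0 = 0xA.
P[4]: D(K, 0xF) = 0x3; 0x3 ⊕ 0x6 = 0x5.
P[5]: D(K, 0x9) = 0xD; 0xD ⊕ 0xF = 0x2.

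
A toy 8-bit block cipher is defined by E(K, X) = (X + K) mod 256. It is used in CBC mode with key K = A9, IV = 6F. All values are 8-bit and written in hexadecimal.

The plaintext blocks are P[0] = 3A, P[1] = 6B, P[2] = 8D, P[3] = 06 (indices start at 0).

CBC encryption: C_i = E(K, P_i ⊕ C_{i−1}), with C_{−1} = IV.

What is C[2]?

C[2] = 5C

C[0]: P[0] ⊕ 6F = 55; E(K, 55) = FE.
C[1]: P[1] ⊕ FE = 95; E(K, 95) = 3E.
C[2]: P[2] ⊕ 3E = B3; E(K, B3) = 5C.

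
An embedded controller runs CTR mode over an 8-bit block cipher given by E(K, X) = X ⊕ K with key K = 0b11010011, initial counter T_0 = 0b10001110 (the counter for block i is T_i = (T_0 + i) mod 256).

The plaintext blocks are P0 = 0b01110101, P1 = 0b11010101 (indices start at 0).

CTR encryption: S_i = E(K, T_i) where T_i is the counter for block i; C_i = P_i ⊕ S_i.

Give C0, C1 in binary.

C0: T = 0b10001110, S = E(K, T) = 0b01011101; 0b01110101 ⊕ 0b01011101 = 0b00101000.
C1: T = 0b10001111, S = E(K, T) = 0b01011100; 0b11010101 ⊕ 0b01011100 = 0b10001001.

C0 = 0b00101000, C1 = 0b10001001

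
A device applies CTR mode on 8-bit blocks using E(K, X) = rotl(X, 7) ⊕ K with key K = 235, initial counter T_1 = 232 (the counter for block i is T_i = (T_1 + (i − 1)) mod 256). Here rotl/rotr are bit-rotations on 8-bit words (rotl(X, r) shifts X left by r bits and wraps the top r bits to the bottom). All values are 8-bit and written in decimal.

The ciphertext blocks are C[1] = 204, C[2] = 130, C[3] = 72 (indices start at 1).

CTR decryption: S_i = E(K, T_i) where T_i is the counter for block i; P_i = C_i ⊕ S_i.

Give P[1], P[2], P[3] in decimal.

P[1] = 83, P[2] = 157, P[3] = 214

P[1]: T = 232, S = E(K, T) = 159; 204 ⊕ 159 = 83.
P[2]: T = 233, S = E(K, T) = 31; 130 ⊕ 31 = 157.
P[3]: T = 234, S = E(K, T) = 158; 72 ⊕ 158 = 214.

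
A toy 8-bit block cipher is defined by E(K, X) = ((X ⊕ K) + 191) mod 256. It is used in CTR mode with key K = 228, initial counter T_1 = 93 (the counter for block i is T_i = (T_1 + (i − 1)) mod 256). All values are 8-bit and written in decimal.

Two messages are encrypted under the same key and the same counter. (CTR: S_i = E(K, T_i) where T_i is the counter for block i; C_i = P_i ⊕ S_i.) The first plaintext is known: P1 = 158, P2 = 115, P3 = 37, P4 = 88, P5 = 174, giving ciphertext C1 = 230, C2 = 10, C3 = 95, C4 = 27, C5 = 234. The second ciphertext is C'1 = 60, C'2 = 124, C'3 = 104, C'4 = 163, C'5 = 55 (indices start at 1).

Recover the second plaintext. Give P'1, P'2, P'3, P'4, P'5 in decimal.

P'1 = 68, P'2 = 5, P'3 = 18, P'4 = 224, P'5 = 115

In CTR with a reused counter, both messages share the same keystream S_i, so C_i ⊕ C'_i = P_i ⊕ P'_i and thus P'_i = P_i ⊕ C_i ⊕ C'_i.
P'1: 158 ⊕ 230 ⊕ 60 = 68.
P'2: 115 ⊕ 10 ⊕ 124 = 5.
P'3: 37 ⊕ 95 ⊕ 104 = 18.
P'4: 88 ⊕ 27 ⊕ 163 = 224.
P'5: 174 ⊕ 234 ⊕ 55 = 115.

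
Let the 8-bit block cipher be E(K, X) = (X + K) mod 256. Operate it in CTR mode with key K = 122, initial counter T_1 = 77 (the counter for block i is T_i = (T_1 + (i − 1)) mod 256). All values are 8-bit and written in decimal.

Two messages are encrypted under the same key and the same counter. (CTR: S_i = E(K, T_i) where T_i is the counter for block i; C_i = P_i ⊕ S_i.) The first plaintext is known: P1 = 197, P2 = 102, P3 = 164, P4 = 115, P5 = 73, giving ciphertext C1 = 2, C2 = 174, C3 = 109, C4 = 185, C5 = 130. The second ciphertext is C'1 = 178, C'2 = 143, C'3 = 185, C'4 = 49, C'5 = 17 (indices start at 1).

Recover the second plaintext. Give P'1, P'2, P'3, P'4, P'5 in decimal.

P'1 = 117, P'2 = 71, P'3 = 112, P'4 = 251, P'5 = 218

In CTR with a reused counter, both messages share the same keystream S_i, so C_i ⊕ C'_i = P_i ⊕ P'_i and thus P'_i = P_i ⊕ C_i ⊕ C'_i.
P'1: 197 ⊕ 2 ⊕ 178 = 117.
P'2: 102 ⊕ 174 ⊕ 143 = 71.
P'3: 164 ⊕ 109 ⊕ 185 = 112.
P'4: 115 ⊕ 185 ⊕ 49 = 251.
P'5: 73 ⊕ 130 ⊕ 17 = 218.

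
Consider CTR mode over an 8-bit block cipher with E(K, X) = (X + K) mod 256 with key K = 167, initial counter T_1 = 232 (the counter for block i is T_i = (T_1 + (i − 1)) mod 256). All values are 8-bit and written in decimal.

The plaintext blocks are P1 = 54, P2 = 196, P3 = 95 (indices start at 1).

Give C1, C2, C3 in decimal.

C1 = 185, C2 = 84, C3 = 206

CTR encryption: S_i = E(K, T_i) where T_i is the counter for block i; C_i = P_i ⊕ S_i.
C1: T = 232, S = E(K, T) = 143; 54 ⊕ 143 = 185.
C2: T = 233, S = E(K, T) = 144; 196 ⊕ 144 = 84.
C3: T = 234, S = E(K, T) = 145; 95 ⊕ 145 = 206.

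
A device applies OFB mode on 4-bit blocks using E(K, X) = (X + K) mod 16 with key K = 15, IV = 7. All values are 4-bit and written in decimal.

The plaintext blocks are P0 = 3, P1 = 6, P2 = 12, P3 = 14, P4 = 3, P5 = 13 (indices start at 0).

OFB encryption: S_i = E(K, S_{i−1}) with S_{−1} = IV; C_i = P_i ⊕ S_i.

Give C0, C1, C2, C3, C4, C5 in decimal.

C0: S = E(K, 7) = 6; 3 ⊕ 6 = 5.
C1: S = E(K, 6) = 5; 6 ⊕ 5 = 3.
C2: S = E(K, 5) = 4; 12 ⊕ 4 = 8.
C3: S = E(K, 4) = 3; 14 ⊕ 3 = 13.
C4: S = E(K, 3) = 2; 3 ⊕ 2 = 1.
C5: S = E(K, 2) = 1; 13 ⊕ 1 = 12.

C0 = 5, C1 = 3, C2 = 8, C3 = 13, C4 = 1, C5 = 12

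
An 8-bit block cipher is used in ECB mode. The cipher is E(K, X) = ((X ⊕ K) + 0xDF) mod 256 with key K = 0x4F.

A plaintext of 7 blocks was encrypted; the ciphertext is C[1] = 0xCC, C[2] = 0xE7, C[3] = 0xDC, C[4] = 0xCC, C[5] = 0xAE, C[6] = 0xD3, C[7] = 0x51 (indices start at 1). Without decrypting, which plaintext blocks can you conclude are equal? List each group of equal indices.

P[1] = P[4]

ECB encrypts each block independently with the same key, so equal ciphertext blocks imply equal plaintext blocks.
C[1] = C[4] = 0xCC, so P[1] = P[4].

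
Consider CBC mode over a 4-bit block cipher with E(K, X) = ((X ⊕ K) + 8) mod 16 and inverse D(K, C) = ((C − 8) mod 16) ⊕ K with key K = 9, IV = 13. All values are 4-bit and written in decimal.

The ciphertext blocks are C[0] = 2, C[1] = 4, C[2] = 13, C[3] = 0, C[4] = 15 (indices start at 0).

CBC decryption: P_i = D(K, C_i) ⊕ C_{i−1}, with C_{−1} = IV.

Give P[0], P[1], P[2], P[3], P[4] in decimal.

P[0] = 14, P[1] = 7, P[2] = 8, P[3] = 12, P[4] = 14

P[0]: D(K, 2) = 3; 3 ⊕ 13 = 14.
P[1]: D(K, 4) = 5; 5 ⊕ 2 = 7.
P[2]: D(K, 13) = 12; 12 ⊕ 4 = 8.
P[3]: D(K, 0) = 1; 1 ⊕ 13 = 12.
P[4]: D(K, 15) = 14; 14 ⊕ 0 = 14.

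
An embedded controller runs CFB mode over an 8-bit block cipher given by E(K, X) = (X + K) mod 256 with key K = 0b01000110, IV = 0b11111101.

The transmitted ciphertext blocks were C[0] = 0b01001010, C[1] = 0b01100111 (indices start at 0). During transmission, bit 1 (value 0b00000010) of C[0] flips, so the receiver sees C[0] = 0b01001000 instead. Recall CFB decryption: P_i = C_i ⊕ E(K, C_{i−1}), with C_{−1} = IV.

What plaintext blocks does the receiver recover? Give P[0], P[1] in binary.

P[0] = 0b00001011, P[1] = 0b11101001

Only C[0] changed, to 0b01001000. In CFB, a change in C_i flips the same bit in P_i and garbles P_{i+1}. Decrypting the received ciphertext:
P[0]: E(K, 0b11111101) = 0b01000011; 0b01001000 ⊕ 0b01000011 = 0b00001011.
P[1]: E(K, 0b01001000) = 0b10001110; 0b01100111 ⊕ 0b10001110 = 0b11101001.
Blocks that differ from the original plaintext: P[0], P[1].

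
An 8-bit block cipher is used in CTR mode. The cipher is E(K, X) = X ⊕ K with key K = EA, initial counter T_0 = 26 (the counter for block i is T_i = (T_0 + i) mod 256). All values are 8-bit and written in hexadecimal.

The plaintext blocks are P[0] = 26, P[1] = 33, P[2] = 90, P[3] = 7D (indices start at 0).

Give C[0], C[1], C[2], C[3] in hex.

C[0] = EA, C[1] = FE, C[2] = 52, C[3] = BE

CTR encryption: S_i = E(K, T_i) where T_i is the counter for block i; C_i = P_i ⊕ S_i.
C[0]: T = 26, S = E(K, T) = CC; 26 ⊕ CC = EA.
C[1]: T = 27, S = E(K, T) = CD; 33 ⊕ CD = FE.
C[2]: T = 28, S = E(K, T) = C2; 90 ⊕ C2 = 52.
C[3]: T = 29, S = E(K, T) = C3; 7D ⊕ C3 = BE.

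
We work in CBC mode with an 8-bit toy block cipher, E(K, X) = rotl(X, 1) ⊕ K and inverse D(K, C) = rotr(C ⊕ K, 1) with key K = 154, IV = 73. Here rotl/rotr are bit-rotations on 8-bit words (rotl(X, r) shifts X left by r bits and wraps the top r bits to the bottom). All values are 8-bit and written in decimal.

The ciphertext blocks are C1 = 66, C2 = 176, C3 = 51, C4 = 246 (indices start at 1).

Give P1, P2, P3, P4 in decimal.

CBC decryption: P_i = D(K, C_i) ⊕ C_{i−1}, with C_{0} = IV.
P1: D(K, 66) = 108; 108 ⊕ 73 = 37.
P2: D(K, 176) = 21; 21 ⊕ 66 = 87.
P3: D(K, 51) = 212; 212 ⊕ 176 = 100.
P4: D(K, 246) = 54; 54 ⊕ 51 = 5.

P1 = 37, P2 = 87, P3 = 100, P4 = 5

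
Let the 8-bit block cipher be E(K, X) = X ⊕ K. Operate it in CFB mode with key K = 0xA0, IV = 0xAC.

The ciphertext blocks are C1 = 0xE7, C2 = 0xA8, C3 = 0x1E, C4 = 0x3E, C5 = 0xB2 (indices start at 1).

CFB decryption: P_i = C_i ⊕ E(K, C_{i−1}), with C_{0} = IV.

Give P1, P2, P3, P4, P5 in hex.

P1 = 0xEB, P2 = 0xEF, P3 = 0x16, P4 = 0x80, P5 = 0x2C

P1: E(K, 0xAC) = 0x0C; 0xE7 ⊕ 0x0C = 0xEB.
P2: E(K, 0xE7) = 0x47; 0xA8 ⊕ 0x47 = 0xEF.
P3: E(K, 0xA8) = 0x08; 0x1E ⊕ 0x08 = 0x16.
P4: E(K, 0x1E) = 0xBE; 0x3E ⊕ 0xBE = 0x80.
P5: E(K, 0x3E) = 0x9E; 0xB2 ⊕ 0x9E = 0x2C.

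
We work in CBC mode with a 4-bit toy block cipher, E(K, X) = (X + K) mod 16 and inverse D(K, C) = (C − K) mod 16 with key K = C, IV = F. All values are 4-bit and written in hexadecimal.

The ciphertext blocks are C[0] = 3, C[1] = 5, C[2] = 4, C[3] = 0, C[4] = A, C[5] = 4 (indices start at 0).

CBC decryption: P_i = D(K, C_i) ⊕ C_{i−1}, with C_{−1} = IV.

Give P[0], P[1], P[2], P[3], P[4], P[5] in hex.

P[0]: D(K, 3) = 7; 7 ⊕ F = 8.
P[1]: D(K, 5) = 9; 9 ⊕ 3 = A.
P[2]: D(K, 4) = 8; 8 ⊕ 5 = D.
P[3]: D(K, 0) = 4; 4 ⊕ 4 = 0.
P[4]: D(K, A) = E; E ⊕ 0 = E.
P[5]: D(K, 4) = 8; 8 ⊕ A = 2.

P[0] = 8, P[1] = A, P[2] = D, P[3] = 0, P[4] = E, P[5] = 2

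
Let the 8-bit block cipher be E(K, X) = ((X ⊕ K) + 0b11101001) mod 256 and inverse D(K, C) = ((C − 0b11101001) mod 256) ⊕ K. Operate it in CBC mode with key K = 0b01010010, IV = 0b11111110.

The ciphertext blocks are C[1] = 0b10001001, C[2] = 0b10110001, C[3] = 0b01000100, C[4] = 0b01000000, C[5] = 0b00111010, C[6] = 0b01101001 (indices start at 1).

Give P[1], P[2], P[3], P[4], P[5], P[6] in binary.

P[1] = 0b00001100, P[2] = 0b00010011, P[3] = 0b10111000, P[4] = 0b01000001, P[5] = 0b01000011, P[6] = 0b11101000

CBC decryption: P_i = D(K, C_i) ⊕ C_{i−1}, with C_{0} = IV.
P[1]: D(K, 0b10001001) = 0b11110010; 0b11110010 ⊕ 0b11111110 = 0b00001100.
P[2]: D(K, 0b10110001) = 0b10011010; 0b10011010 ⊕ 0b10001001 = 0b00010011.
P[3]: D(K, 0b01000100) = 0b00001001; 0b00001001 ⊕ 0b10110001 = 0b10111000.
P[4]: D(K, 0b01000000) = 0b00000101; 0b00000101 ⊕ 0b01000100 = 0b01000001.
P[5]: D(K, 0b00111010) = 0b00000011; 0b00000011 ⊕ 0b01000000 = 0b01000011.
P[6]: D(K, 0b01101001) = 0b11010010; 0b11010010 ⊕ 0b00111010 = 0b11101000.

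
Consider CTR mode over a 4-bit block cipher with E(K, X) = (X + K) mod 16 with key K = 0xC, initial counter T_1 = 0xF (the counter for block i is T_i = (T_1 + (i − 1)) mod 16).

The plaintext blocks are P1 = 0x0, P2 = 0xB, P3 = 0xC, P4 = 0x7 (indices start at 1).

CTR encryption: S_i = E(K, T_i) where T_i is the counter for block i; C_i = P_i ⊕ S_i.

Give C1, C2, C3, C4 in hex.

C1 = 0xB, C2 = 0x7, C3 = 0x1, C4 = 0x9

C1: T = 0xF, S = E(K, T) = 0xB; 0x0 ⊕ 0xB = 0xB.
C2: T = 0x0, S = E(K, T) = 0xC; 0xB ⊕ 0xC = 0x7.
C3: T = 0x1, S = E(K, T) = 0xD; 0xC ⊕ 0xD = 0x1.
C4: T = 0x2, S = E(K, T) = 0xE; 0x7 ⊕ 0xE = 0x9.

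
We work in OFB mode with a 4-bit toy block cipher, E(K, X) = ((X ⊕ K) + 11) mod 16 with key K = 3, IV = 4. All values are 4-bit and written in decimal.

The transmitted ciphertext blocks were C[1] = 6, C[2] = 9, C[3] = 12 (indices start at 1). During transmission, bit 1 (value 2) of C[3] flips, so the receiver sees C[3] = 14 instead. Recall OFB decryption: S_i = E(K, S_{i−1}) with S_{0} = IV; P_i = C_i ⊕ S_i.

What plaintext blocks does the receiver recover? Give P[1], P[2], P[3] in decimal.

Only C[3] changed, to 14. In OFB, a change in C_i flips the same bit in P_i only; the keystream is unaffected. Decrypting the received ciphertext:
P[1]: S = E(K, 4) = 2; 6 ⊕ 2 = 4.
P[2]: S = E(K, 2) = 12; 9 ⊕ 12 = 5.
P[3]: S = E(K, 12) = 10; 14 ⊕ 10 = 4.
Blocks that differ from the original plaintext: P[3].

P[1] = 4, P[2] = 5, P[3] = 4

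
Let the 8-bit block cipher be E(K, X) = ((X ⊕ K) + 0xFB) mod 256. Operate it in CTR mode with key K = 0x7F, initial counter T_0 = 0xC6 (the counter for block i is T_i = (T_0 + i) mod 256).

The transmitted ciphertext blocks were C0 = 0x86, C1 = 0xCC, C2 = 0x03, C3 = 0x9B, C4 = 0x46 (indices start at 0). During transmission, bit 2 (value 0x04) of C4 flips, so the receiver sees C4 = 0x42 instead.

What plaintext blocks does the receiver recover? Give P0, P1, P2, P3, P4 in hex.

CTR decryption: S_i = E(K, T_i) where T_i is the counter for block i; P_i = C_i ⊕ S_i.
Only C4 changed, to 0x42. In CTR, a change in C_i flips the same bit in P_i only; the keystream is unaffected. Decrypting the received ciphertext:
P0: T = 0xC6, S = E(K, T) = 0xB4; 0x86 ⊕ 0xB4 = 0x32.
P1: T = 0xC7, S = E(K, T) = 0xB3; 0xCC ⊕ 0xB3 = 0x7F.
P2: T = 0xC8, S = E(K, T) = 0xB2; 0x03 ⊕ 0xB2 = 0xB1.
P3: T = 0xC9, S = E(K, T) = 0xB1; 0x9B ⊕ 0xB1 = 0x2A.
P4: T = 0xCA, S = E(K, T) = 0xB0; 0x42 ⊕ 0xB0 = 0xF2.
Blocks that differ from the original plaintext: P4.

P0 = 0x32, P1 = 0x7F, P2 = 0xB1, P3 = 0x2A, P4 = 0xF2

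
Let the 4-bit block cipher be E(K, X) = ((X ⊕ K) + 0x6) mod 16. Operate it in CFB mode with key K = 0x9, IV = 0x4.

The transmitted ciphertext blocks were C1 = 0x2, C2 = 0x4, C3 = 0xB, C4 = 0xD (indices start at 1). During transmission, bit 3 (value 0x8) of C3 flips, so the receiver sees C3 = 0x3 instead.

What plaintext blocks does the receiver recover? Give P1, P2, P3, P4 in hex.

CFB decryption: P_i = C_i ⊕ E(K, C_{i−1}), with C_{0} = IV.
Only C3 changed, to 0x3. In CFB, a change in C_i flips the same bit in P_i and garbles P_{i+1}. Decrypting the received ciphertext:
P1: E(K, 0x4) = 0x3; 0x2 ⊕ 0x3 = 0x1.
P2: E(K, 0x2) = 0x1; 0x4 ⊕ 0x1 = 0x5.
P3: E(K, 0x4) = 0x3; 0x3 ⊕ 0x3 = 0x0.
P4: E(K, 0x3) = 0x0; 0xD ⊕ 0x0 = 0xD.
Blocks that differ from the original plaintext: P3, P4.

P1 = 0x1, P2 = 0x5, P3 = 0x0, P4 = 0xD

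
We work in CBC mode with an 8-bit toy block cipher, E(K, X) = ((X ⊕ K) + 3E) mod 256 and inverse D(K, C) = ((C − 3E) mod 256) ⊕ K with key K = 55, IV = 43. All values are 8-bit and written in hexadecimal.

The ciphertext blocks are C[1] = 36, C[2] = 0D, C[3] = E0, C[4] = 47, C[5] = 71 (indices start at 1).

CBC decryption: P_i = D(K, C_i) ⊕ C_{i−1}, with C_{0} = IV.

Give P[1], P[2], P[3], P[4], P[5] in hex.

P[1]: D(K, 36) = AD; AD ⊕ 43 = EE.
P[2]: D(K, 0D) = 9A; 9A ⊕ 36 = AC.
P[3]: D(K, E0) = F7; F7 ⊕ 0D = FA.
P[4]: D(K, 47) = 5C; 5C ⊕ E0 = BC.
P[5]: D(K, 71) = 66; 66 ⊕ 47 = 21.

P[1] = EE, P[2] = AC, P[3] = FA, P[4] = BC, P[5] = 21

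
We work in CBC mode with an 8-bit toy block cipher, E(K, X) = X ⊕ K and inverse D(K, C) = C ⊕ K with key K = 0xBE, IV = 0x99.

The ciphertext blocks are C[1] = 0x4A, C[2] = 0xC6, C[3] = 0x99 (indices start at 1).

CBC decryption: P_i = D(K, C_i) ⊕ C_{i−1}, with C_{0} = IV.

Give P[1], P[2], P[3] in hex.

P[1] = 0x6D, P[2] = 0x32, P[3] = 0xE1

P[1]: D(K, 0x4A) = 0xF4; 0xF4 ⊕ 0x99 = 0x6D.
P[2]: D(K, 0xC6) = 0x78; 0x78 ⊕ 0x4A = 0x32.
P[3]: D(K, 0x99) = 0x27; 0x27 ⊕ 0xC6 = 0xE1.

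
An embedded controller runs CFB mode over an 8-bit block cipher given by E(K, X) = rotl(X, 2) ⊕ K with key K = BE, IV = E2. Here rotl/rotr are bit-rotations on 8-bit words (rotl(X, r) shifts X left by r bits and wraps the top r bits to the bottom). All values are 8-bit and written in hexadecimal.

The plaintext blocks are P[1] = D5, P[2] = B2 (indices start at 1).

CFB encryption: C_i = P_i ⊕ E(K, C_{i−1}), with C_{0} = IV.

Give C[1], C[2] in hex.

C[1]: E(K, E2) = 35; D5 ⊕ 35 = E0.
C[2]: E(K, E0) = 3D; B2 ⊕ 3D = 8F.

C[1] = E0, C[2] = 8F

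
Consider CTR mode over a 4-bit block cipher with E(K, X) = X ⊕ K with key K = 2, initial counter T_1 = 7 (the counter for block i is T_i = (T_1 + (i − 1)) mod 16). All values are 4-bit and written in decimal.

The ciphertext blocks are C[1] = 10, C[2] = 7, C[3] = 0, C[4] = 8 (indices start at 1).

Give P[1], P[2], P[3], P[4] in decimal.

CTR decryption: S_i = E(K, T_i) where T_i is the counter for block i; P_i = C_i ⊕ S_i.
P[1]: T = 7, S = E(K, T) = 5; 10 ⊕ 5 = 15.
P[2]: T = 8, S = E(K, T) = 10; 7 ⊕ 10 = 13.
P[3]: T = 9, S = E(K, T) = 11; 0 ⊕ 11 = 11.
P[4]: T = 10, S = E(K, T) = 8; 8 ⊕ 8 = 0.

P[1] = 15, P[2] = 13, P[3] = 11, P[4] = 0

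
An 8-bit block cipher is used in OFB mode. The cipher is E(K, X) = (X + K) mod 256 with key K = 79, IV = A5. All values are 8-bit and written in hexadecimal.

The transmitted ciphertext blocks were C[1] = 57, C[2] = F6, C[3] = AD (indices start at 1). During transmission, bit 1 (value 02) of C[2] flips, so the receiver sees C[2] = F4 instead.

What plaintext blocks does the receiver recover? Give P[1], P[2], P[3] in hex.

OFB decryption: S_i = E(K, S_{i−1}) with S_{0} = IV; P_i = C_i ⊕ S_i.
Only C[2] changed, to F4. In OFB, a change in C_i flips the same bit in P_i only; the keystream is unaffected. Decrypting the received ciphertext:
P[1]: S = E(K, A5) = 1E; 57 ⊕ 1E = 49.
P[2]: S = E(K, 1E) = 97; F4 ⊕ 97 = 63.
P[3]: S = E(K, 97) = 10; AD ⊕ 10 = BD.
Blocks that differ from the original plaintext: P[2].

P[1] = 49, P[2] = 63, P[3] = BD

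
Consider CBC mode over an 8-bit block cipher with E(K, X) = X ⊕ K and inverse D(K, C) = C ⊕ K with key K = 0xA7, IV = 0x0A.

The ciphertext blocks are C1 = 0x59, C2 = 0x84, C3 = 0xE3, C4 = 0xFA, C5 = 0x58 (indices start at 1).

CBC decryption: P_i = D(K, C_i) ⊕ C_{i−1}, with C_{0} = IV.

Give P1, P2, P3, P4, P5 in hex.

P1: D(K, 0x59) = 0xFE; 0xFE ⊕ 0x0A = 0xF4.
P2: D(K, 0x84) = 0x23; 0x23 ⊕ 0x59 = 0x7A.
P3: D(K, 0xE3) = 0x44; 0x44 ⊕ 0x84 = 0xC0.
P4: D(K, 0xFA) = 0x5D; 0x5D ⊕ 0xE3 = 0xBE.
P5: D(K, 0x58) = 0xFF; 0xFF ⊕ 0xFA = 0x05.

P1 = 0xF4, P2 = 0x7A, P3 = 0xC0, P4 = 0xBE, P5 = 0x05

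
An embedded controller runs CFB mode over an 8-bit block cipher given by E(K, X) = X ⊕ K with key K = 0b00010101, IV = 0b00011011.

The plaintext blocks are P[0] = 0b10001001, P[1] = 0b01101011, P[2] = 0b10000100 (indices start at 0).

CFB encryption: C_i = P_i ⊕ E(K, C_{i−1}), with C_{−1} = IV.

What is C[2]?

C[0]: E(K, 0b00011011) = 0b00001110; 0b10001001 ⊕ 0b00001110 = 0b10000111.
C[1]: E(K, 0b10000111) = 0b10010010; 0b01101011 ⊕ 0b10010010 = 0b11111001.
C[2]: E(K, 0b11111001) = 0b11101100; 0b10000100 ⊕ 0b11101100 = 0b01101000.

C[2] = 0b01101000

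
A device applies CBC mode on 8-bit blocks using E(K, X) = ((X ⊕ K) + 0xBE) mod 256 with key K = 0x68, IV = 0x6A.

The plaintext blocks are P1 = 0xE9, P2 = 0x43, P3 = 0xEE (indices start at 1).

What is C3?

CBC encryption: C_i = E(K, P_i ⊕ C_{i−1}), with C_{0} = IV.
C1: P1 ⊕ 0x6A = 0x83; E(K, 0x83) = 0xA9.
C2: P2 ⊕ 0xA9 = 0xEA; E(K, 0xEA) = 0x40.
C3: P3 ⊕ 0x40 = 0xAE; E(K, 0xAE) = 0x84.

C3 = 0x84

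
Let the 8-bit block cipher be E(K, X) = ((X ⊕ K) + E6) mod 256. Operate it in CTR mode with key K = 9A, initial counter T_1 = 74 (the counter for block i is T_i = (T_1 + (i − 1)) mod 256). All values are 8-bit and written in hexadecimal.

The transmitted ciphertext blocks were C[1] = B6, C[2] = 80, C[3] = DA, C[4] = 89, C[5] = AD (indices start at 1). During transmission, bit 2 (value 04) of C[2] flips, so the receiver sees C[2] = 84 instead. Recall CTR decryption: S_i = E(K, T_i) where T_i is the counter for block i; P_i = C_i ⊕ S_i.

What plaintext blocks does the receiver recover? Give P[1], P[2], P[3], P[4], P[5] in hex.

P[1] = 62, P[2] = 51, P[3] = 08, P[4] = 5A, P[5] = 65

Only C[2] changed, to 84. In CTR, a change in C_i flips the same bit in P_i only; the keystream is unaffected. Decrypting the received ciphertext:
P[1]: T = 74, S = E(K, T) = D4; B6 ⊕ D4 = 62.
P[2]: T = 75, S = E(K, T) = D5; 84 ⊕ D5 = 51.
P[3]: T = 76, S = E(K, T) = D2; DA ⊕ D2 = 08.
P[4]: T = 77, S = E(K, T) = D3; 89 ⊕ D3 = 5A.
P[5]: T = 78, S = E(K, T) = C8; AD ⊕ C8 = 65.
Blocks that differ from the original plaintext: P[2].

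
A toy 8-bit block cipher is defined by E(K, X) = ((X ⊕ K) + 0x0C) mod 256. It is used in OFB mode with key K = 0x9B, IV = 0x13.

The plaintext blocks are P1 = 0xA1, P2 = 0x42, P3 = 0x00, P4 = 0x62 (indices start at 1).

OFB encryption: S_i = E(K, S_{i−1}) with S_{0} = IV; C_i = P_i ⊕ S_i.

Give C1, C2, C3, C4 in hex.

C1 = 0x35, C2 = 0x59, C3 = 0x8C, C4 = 0x41

C1: S = E(K, 0x13) = 0x94; 0xA1 ⊕ 0x94 = 0x35.
C2: S = E(K, 0x94) = 0x1B; 0x42 ⊕ 0x1B = 0x59.
C3: S = E(K, 0x1B) = 0x8C; 0x00 ⊕ 0x8C = 0x8C.
C4: S = E(K, 0x8C) = 0x23; 0x62 ⊕ 0x23 = 0x41.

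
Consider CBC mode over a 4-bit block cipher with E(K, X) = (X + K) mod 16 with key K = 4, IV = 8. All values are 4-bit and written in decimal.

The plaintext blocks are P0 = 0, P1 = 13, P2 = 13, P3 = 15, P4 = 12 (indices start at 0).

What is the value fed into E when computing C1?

CBC encryption: C_i = E(K, P_i ⊕ C_{i−1}), with C_{−1} = IV.
C0: P0 ⊕ 8 = 8; E(K, 8) = 12.
C1: P1 ⊕ 12 = 1; E(K, 1) = 5.
So the input to E for block 1 is 1.

1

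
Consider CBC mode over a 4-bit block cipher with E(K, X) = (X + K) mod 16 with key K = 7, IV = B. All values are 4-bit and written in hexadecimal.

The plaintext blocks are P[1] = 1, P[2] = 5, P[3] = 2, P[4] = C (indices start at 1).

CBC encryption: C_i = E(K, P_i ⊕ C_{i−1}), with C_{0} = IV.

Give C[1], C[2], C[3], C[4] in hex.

C[1]: P[1] ⊕ B = A; E(K, A) = 1.
C[2]: P[2] ⊕ 1 = 4; E(K, 4) = B.
C[3]: P[3] ⊕ B = 9; E(K, 9) = 0.
C[4]: P[4] ⊕ 0 = C; E(K, C) = 3.

C[1] = 1, C[2] = B, C[3] = 0, C[4] = 3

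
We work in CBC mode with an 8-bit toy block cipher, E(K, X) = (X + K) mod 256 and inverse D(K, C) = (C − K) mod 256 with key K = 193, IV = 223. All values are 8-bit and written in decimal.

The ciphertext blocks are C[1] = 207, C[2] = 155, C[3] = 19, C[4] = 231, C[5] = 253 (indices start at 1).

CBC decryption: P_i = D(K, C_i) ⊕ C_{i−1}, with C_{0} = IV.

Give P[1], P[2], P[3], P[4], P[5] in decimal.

P[1] = 209, P[2] = 21, P[3] = 201, P[4] = 53, P[5] = 219

P[1]: D(K, 207) = 14; 14 ⊕ 223 = 209.
P[2]: D(K, 155) = 218; 218 ⊕ 207 = 21.
P[3]: D(K, 19) = 82; 82 ⊕ 155 = 201.
P[4]: D(K, 231) = 38; 38 ⊕ 19 = 53.
P[5]: D(K, 253) = 60; 60 ⊕ 231 = 219.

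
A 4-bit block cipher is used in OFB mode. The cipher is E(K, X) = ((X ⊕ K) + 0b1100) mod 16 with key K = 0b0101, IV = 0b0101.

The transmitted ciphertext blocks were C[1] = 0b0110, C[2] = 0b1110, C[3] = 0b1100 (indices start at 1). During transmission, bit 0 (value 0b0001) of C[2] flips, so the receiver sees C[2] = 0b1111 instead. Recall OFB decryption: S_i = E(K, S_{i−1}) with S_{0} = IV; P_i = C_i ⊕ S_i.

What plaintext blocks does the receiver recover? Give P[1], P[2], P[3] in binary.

P[1] = 0b1010, P[2] = 0b1010, P[3] = 0b0000

Only C[2] changed, to 0b1111. In OFB, a change in C_i flips the same bit in P_i only; the keystream is unaffected. Decrypting the received ciphertext:
P[1]: S = E(K, 0b0101) = 0b1100; 0b0110 ⊕ 0b1100 = 0b1010.
P[2]: S = E(K, 0b1100) = 0b0101; 0b1111 ⊕ 0b0101 = 0b1010.
P[3]: S = E(K, 0b0101) = 0b1100; 0b1100 ⊕ 0b1100 = 0b0000.
Blocks that differ from the original plaintext: P[2].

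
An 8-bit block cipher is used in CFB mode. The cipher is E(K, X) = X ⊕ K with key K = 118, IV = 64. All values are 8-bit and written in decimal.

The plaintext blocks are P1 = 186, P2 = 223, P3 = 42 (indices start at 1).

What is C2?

CFB encryption: C_i = P_i ⊕ E(K, C_{i−1}), with C_{0} = IV.
C1: E(K, 64) = 54; 186 ⊕ 54 = 140.
C2: E(K, 140) = 250; 223 ⊕ 250 = 37.

C2 = 37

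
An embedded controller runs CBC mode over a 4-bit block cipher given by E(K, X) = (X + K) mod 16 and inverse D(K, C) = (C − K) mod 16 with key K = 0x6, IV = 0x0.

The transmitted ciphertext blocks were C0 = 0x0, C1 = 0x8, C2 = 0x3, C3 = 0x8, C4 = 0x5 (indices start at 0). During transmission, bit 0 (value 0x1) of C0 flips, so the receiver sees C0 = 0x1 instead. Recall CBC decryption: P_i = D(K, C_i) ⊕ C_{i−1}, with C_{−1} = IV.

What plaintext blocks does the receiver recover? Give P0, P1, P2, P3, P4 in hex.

Only C0 changed, to 0x1. In CBC, a change in C_i garbles P_i and flips the same bit in P_{i+1}. Decrypting the received ciphertext:
P0: D(K, 0x1) = 0xB; 0xB ⊕ 0x0 = 0xB.
P1: D(K, 0x8) = 0x2; 0x2 ⊕ 0x1 = 0x3.
P2: D(K, 0x3) = 0xD; 0xD ⊕ 0x8 = 0x5.
P3: D(K, 0x8) = 0x2; 0x2 ⊕ 0x3 = 0x1.
P4: D(K, 0x5) = 0xF; 0xF ⊕ 0x8 = 0x7.
Blocks that differ from the original plaintext: P0, P1.

P0 = 0xB, P1 = 0x3, P2 = 0x5, P3 = 0x1, P4 = 0x7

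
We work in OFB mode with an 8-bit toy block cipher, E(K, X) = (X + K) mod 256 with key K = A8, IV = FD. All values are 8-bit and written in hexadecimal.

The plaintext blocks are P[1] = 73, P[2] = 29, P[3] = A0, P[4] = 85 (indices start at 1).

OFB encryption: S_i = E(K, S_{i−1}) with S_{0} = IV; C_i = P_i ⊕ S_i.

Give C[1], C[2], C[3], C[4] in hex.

C[1]: S = E(K, FD) = A5; 73 ⊕ A5 = D6.
C[2]: S = E(K, A5) = 4D; 29 ⊕ 4D = 64.
C[3]: S = E(K, 4D) = F5; A0 ⊕ F5 = 55.
C[4]: S = E(K, F5) = 9D; 85 ⊕ 9D = 18.

C[1] = D6, C[2] = 64, C[3] = 55, C[4] = 18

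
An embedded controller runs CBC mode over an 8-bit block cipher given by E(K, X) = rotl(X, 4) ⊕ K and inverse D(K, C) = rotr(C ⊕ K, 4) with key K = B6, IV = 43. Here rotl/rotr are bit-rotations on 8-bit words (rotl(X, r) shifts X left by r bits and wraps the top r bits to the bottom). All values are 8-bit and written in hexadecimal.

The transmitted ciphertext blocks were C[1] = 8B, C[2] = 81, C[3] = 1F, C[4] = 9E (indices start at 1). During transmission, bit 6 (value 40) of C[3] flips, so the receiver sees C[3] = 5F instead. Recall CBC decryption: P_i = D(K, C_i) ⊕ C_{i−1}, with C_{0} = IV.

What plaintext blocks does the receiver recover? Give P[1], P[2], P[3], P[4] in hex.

P[1] = 90, P[2] = F8, P[3] = 1F, P[4] = DD

Only C[3] changed, to 5F. In CBC, a change in C_i garbles P_i and flips the same bit in P_{i+1}. Decrypting the received ciphertext:
P[1]: D(K, 8B) = D3; D3 ⊕ 43 = 90.
P[2]: D(K, 81) = 73; 73 ⊕ 8B = F8.
P[3]: D(K, 5F) = 9E; 9E ⊕ 81 = 1F.
P[4]: D(K, 9E) = 82; 82 ⊕ 5F = DD.
Blocks that differ from the original plaintext: P[3], P[4].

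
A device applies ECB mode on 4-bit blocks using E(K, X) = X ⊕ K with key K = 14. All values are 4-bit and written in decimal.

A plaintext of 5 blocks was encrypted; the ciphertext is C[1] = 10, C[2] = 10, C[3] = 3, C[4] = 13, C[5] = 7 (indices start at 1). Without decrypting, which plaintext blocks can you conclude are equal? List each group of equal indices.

P[1] = P[2]

ECB encrypts each block independently with the same key, so equal ciphertext blocks imply equal plaintext blocks.
C[1] = C[2] = 10, so P[1] = P[2].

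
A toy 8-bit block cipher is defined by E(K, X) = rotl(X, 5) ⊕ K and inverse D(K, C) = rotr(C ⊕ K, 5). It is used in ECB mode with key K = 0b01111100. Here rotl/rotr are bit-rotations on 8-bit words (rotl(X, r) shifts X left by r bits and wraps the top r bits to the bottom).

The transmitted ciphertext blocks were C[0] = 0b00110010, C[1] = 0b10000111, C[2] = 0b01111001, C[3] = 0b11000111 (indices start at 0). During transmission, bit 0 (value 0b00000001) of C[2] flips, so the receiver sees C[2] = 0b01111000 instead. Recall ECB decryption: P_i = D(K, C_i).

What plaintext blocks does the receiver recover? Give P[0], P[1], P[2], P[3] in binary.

Only C[2] changed, to 0b01111000. In ECB, a change in C_i affects only P_i. Decrypting the received ciphertext:
P[0]: D(K, 0b00110010) = 0b01110010.
P[1]: D(K, 0b10000111) = 0b11011111.
P[2]: D(K, 0b01111000) = 0b00100000.
P[3]: D(K, 0b11000111) = 0b11011101.
Blocks that differ from the original plaintext: P[2].

P[0] = 0b01110010, P[1] = 0b11011111, P[2] = 0b00100000, P[3] = 0b11011101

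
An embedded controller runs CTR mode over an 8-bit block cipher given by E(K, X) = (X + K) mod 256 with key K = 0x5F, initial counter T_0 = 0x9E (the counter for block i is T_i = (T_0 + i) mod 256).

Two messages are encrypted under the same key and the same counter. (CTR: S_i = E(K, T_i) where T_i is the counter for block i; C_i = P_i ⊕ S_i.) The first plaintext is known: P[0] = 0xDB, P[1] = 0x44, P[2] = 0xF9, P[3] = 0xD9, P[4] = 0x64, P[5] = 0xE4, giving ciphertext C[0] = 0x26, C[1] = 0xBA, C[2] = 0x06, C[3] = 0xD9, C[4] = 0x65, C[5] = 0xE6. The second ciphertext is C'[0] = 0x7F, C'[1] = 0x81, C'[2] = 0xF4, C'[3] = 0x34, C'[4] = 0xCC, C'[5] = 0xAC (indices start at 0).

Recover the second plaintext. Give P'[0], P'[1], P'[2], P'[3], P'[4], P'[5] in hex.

In CTR with a reused counter, both messages share the same keystream S_i, so C_i ⊕ C'_i = P_i ⊕ P'_i and thus P'_i = P_i ⊕ C_i ⊕ C'_i.
P'[0]: 0xDB ⊕ 0x26 ⊕ 0x7F = 0x82.
P'[1]: 0x44 ⊕ 0xBA ⊕ 0x81 = 0x7F.
P'[2]: 0xF9 ⊕ 0x06 ⊕ 0xF4 = 0x0B.
P'[3]: 0xD9 ⊕ 0xD9 ⊕ 0x34 = 0x34.
P'[4]: 0x64 ⊕ 0x65 ⊕ 0xCC = 0xCD.
P'[5]: 0xE4 ⊕ 0xE6 ⊕ 0xAC = 0xAE.

P'[0] = 0x82, P'[1] = 0x7F, P'[2] = 0x0B, P'[3] = 0x34, P'[4] = 0xCD, P'[5] = 0xAE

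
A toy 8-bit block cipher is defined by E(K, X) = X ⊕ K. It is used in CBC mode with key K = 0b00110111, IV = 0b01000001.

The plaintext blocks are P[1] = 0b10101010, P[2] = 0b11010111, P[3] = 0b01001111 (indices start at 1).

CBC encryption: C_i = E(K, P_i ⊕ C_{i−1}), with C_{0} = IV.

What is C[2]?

C[2] = 0b00111100

C[1]: P[1] ⊕ 0b01000001 = 0b11101011; E(K, 0b11101011) = 0b11011100.
C[2]: P[2] ⊕ 0b11011100 = 0b00001011; E(K, 0b00001011) = 0b00111100.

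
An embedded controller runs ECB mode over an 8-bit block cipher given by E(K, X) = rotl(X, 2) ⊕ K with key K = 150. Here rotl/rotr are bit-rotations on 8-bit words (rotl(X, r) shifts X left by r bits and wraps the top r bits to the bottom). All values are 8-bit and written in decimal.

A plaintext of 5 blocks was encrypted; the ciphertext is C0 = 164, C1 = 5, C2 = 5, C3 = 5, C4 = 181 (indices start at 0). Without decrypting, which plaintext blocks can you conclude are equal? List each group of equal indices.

P1 = P2 = P3

ECB encrypts each block independently with the same key, so equal ciphertext blocks imply equal plaintext blocks.
C1 = C2 = C3 = 5, so P1 = P2 = P3.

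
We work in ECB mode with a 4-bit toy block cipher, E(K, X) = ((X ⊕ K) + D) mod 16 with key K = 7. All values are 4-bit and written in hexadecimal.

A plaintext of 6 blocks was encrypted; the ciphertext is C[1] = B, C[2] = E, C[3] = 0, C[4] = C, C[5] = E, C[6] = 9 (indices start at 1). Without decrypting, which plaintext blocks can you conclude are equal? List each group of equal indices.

P[2] = P[5]

ECB encrypts each block independently with the same key, so equal ciphertext blocks imply equal plaintext blocks.
C[2] = C[5] = E, so P[2] = P[5].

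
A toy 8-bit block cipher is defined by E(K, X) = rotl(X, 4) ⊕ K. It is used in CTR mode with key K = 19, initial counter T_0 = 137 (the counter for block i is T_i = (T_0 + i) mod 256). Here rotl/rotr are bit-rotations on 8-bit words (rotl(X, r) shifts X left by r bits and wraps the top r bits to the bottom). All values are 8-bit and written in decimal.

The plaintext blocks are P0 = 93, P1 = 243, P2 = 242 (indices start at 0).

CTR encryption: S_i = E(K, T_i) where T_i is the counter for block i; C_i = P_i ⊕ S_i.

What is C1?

C0: T = 137, S = E(K, T) = 139; 93 ⊕ 139 = 214.
C1: T = 138, S = E(K, T) = 187; 243 ⊕ 187 = 72.

C1 = 72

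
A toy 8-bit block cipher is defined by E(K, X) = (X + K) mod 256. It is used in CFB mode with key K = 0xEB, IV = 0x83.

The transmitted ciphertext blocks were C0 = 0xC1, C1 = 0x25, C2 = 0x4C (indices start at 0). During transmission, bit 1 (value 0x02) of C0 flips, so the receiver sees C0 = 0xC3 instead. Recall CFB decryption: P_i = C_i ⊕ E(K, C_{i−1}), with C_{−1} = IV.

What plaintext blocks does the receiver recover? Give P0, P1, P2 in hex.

Only C0 changed, to 0xC3. In CFB, a change in C_i flips the same bit in P_i and garbles P_{i+1}. Decrypting the received ciphertext:
P0: E(K, 0x83) = 0x6E; 0xC3 ⊕ 0x6E = 0xAD.
P1: E(K, 0xC3) = 0xAE; 0x25 ⊕ 0xAE = 0x8B.
P2: E(K, 0x25) = 0x10; 0x4C ⊕ 0x10 = 0x5C.
Blocks that differ from the original plaintext: P0, P1.

P0 = 0xAD, P1 = 0x8B, P2 = 0x5C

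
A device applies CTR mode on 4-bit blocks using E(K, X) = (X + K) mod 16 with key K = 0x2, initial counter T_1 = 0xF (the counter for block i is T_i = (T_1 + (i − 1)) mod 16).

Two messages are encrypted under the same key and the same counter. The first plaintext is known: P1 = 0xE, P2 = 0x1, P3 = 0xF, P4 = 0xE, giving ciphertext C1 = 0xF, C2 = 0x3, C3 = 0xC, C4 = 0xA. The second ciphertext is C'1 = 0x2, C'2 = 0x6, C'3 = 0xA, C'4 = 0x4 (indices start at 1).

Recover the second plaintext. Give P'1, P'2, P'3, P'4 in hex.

In CTR with a reused counter, both messages share the same keystream S_i, so C_i ⊕ C'_i = P_i ⊕ P'_i and thus P'_i = P_i ⊕ C_i ⊕ C'_i.
P'1: 0xE ⊕ 0xF ⊕ 0x2 = 0x3.
P'2: 0x1 ⊕ 0x3 ⊕ 0x6 = 0x4.
P'3: 0xF ⊕ 0xC ⊕ 0xA = 0x9.
P'4: 0xE ⊕ 0xA ⊕ 0x4 = 0x0.

P'1 = 0x3, P'2 = 0x4, P'3 = 0x9, P'4 = 0x0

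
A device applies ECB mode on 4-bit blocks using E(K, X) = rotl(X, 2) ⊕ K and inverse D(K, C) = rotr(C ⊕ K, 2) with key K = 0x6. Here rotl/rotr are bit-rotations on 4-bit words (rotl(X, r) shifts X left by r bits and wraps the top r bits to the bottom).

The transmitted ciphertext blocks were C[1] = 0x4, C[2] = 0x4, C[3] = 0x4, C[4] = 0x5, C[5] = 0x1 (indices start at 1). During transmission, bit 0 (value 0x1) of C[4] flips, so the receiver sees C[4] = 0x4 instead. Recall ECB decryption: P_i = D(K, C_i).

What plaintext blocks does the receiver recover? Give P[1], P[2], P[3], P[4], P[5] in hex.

P[1] = 0x8, P[2] = 0x8, P[3] = 0x8, P[4] = 0x8, P[5] = 0xD

Only C[4] changed, to 0x4. In ECB, a change in C_i affects only P_i. Decrypting the received ciphertext:
P[1]: D(K, 0x4) = 0x8.
P[2]: D(K, 0x4) = 0x8.
P[3]: D(K, 0x4) = 0x8.
P[4]: D(K, 0x4) = 0x8.
P[5]: D(K, 0x1) = 0xD.
Blocks that differ from the original plaintext: P[4].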